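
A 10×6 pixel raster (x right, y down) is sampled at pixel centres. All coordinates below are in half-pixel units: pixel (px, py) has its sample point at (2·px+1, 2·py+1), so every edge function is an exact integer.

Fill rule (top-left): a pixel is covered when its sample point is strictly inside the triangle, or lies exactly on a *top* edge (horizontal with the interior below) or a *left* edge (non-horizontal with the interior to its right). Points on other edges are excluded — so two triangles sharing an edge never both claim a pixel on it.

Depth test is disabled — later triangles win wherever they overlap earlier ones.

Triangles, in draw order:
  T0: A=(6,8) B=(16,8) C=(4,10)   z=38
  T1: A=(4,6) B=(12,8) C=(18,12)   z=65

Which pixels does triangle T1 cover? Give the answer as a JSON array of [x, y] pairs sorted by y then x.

T0:
  2·area = 20
  edge (6, 8)→(16, 8): d=(10,0) top-left  bias=+0
  edge (16, 8)→(4, 10): d=(-12,2) right/bottom  bias=-1
  edge (4, 10)→(6, 8): d=(2,-2) top-left  bias=+0
    (6,0)@(13, 1): e=[-70,90,0] → .  [on edge]
    (5,1)@(11, 3): e=[-50,70,0] → .  [on edge]
    (4,2)@(9, 5): e=[-30,50,0] → .  [on edge]
    (3,3)@(7, 7): e=[-10,30,0] → .  [on edge]
    (2,4)@(5, 9): e=[10,10,0] → X  [on edge]
    (3,4)@(7, 9): e=[10,6,4] → X
    (4,4)@(9, 9): e=[10,2,8] → X
    (5,4)@(11, 9): e=[10,-2,12] → .
    (1,5)@(3, 11): e=[30,-10,0] → .  [on edge]
    (2,5)@(5, 11): e=[30,-14,4] → .
    (3,5)@(7, 11): e=[30,-18,8] → .
    (4,5)@(9, 11): e=[30,-22,12] → .
  covered (3 px):
    . . . . . . . . . .
    . . . . . . . . . .
    . . . . . . . . . .
    . . . . . . . . . .
    . . X X X . . . . .
    . . . . . . . . . .
T1:
  2·area = 20
  edge (4, 6)→(12, 8): d=(8,2) right/bottom  bias=-1
  edge (12, 8)→(18, 12): d=(6,4) right/bottom  bias=-1
  edge (18, 12)→(4, 6): d=(-14,-6) top-left  bias=+0
    (3,3)@(7, 7): e=[2,14,4] → X
    (4,3)@(9, 7): e=[-2,6,16] → .
    (3,4)@(7, 9): e=[18,26,-24] → .
    (5,4)@(11, 9): e=[10,10,0] → X  [on edge]
    (6,4)@(13, 9): e=[6,2,12] → X
    (7,4)@(15, 9): e=[2,-6,24] → .
    (5,5)@(11, 11): e=[26,22,-28] → .
    (6,5)@(13, 11): e=[22,14,-16] → .
  covered (3 px):
    . . . . . . . . . .
    . . . . . . . . . .
    . . . . . . . . . .
    . . . X . . . . . .
    . . . . . X X . . .
    . . . . . . . . . .

Final: [[3,3],[5,4],[6,4]]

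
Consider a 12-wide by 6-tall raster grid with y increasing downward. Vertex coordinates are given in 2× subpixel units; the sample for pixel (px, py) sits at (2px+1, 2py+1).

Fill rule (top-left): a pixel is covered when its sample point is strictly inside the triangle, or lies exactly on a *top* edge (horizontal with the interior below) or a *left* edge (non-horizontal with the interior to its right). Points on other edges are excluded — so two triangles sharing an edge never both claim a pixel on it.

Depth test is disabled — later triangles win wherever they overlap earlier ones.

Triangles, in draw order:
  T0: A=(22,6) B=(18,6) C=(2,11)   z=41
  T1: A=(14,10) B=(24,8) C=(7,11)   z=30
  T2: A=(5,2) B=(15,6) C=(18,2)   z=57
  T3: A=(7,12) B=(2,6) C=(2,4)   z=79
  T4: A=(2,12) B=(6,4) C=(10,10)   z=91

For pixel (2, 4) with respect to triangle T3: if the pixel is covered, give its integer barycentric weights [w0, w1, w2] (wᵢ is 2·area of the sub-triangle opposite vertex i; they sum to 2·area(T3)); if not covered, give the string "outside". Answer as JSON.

T0:
  2·area = 20  (B↔C swapped to make it positive)
  edge (22, 6)→(2, 11): d=(-20,5) right/bottom  bias=-1
  edge (2, 11)→(18, 6): d=(16,-5) top-left  bias=+0
  edge (18, 6)→(22, 6): d=(4,0) top-left  bias=+0
    (7,3)@(15, 7): e=[15,1,4] → █
    (8,3)@(17, 7): e=[5,11,4] → █
    (9,3)@(19, 7): e=[-5,21,4] → ·
    (4,4)@(9, 9): e=[5,3,12] → █
    (5,4)@(11, 9): e=[-5,13,12] → ·
    (7,4)@(15, 9): e=[-25,33,12] → ·
    (8,4)@(17, 9): e=[-35,43,12] → ·
    (4,5)@(9, 11): e=[-35,35,20] → ·
  covered (3 px):
    · · · · · · · · · · · ·
    · · · · · · · · · · · ·
    · · · · · · · · · · · ·
    · · · · · · · █ █ · · ·
    · · · · █ · · · · · · ·
    · · · · · · · · · · · ·
T1:
  2·area = 4  (B↔C swapped to make it positive)
  edge (14, 10)→(7, 11): d=(-7,1) right/bottom  bias=-1
  edge (7, 11)→(24, 8): d=(17,-3) top-left  bias=+0
  edge (24, 8)→(14, 10): d=(-10,2) right/bottom  bias=-1
    (9,4)@(19, 9): e=[2,2,0] → ·  [on edge]
    (10,4)@(21, 9): e=[0,8,-4] → ·  [on edge]
    (3,5)@(7, 11): e=[0,0,4] → ·  [on edge]
    (4,5)@(9, 11): e=[-2,6,0] → ·  [on edge]
  covered (0 px):
    · · · · · · · · · · · ·
    · · · · · · · · · · · ·
    · · · · · · · · · · · ·
    · · · · · · · · · · · ·
    · · · · · · · · · · · ·
    · · · · · · · · · · · ·
T2:
  2·area = 52  (B↔C swapped to make it positive)
  edge (5, 2)→(18, 2): d=(13,0) top-left  bias=+0
  edge (18, 2)→(15, 6): d=(-3,4) right/bottom  bias=-1
  edge (15, 6)→(5, 2): d=(-10,-4) top-left  bias=+0
    (4,1)@(9, 3): e=[13,33,6] → █
    (5,1)@(11, 3): e=[13,25,14] → █
    (6,1)@(13, 3): e=[13,17,22] → █
    (7,1)@(15, 3): e=[13,9,30] → █
    (8,1)@(17, 3): e=[13,1,38] → █
    (9,1)@(19, 3): e=[13,-7,46] → ·
    (4,2)@(9, 5): e=[39,27,-14] → ·
    (5,2)@(11, 5): e=[39,19,-6] → ·
    (6,2)@(13, 5): e=[39,11,2] → █
    (8,2)@(17, 5): e=[39,-5,18] → ·
    (6,3)@(13, 7): e=[65,5,-18] → ·
    (7,3)@(15, 7): e=[65,-3,-10] → ·
  covered (7 px):
    · · · · · · · · · · · ·
    · · · · █ █ █ █ █ · · ·
    · · · · · · █ █ · · · ·
    · · · · · · · · · · · ·
    · · · · · · · · · · · ·
    · · · · · · · · · · · ·
T3:
  2·area = 10
  edge (7, 12)→(2, 6): d=(-5,-6) top-left  bias=+0
  edge (2, 6)→(2, 4): d=(0,-2) top-left  bias=+0
  edge (2, 4)→(7, 12): d=(5,8) right/bottom  bias=-1
    (1,3)@(3, 7): e=[1,2,7] → █
    (2,3)@(5, 7): e=[13,6,-9] → ·
    (1,4)@(3, 9): e=[-9,2,17] → ·
    (2,4)@(5, 9): e=[3,6,1] → █
    (3,4)@(7, 9): e=[15,10,-15] → ·
    (2,5)@(5, 11): e=[-7,6,11] → ·
  covered (2 px):
    · · · · · · · · · · · ·
    · · · · · · · · · · · ·
    · · · · · · · · · · · ·
    · █ · · · · · · · · · ·
    · · █ · · · · · · · · ·
    · · · · · · · · · · · ·
T4:
  2·area = 56
  edge (2, 12)→(6, 4): d=(4,-8) top-left  bias=+0
  edge (6, 4)→(10, 10): d=(4,6) right/bottom  bias=-1
  edge (10, 10)→(2, 12): d=(-8,2) right/bottom  bias=-1
    (2,3)@(5, 7): e=[4,18,34] → █
    (3,3)@(7, 7): e=[20,6,30] → █
    (4,3)@(9, 7): e=[36,-6,26] → ·
    (2,4)@(5, 9): e=[12,26,18] → █
    (4,4)@(9, 9): e=[44,2,10] → █
    (5,4)@(11, 9): e=[60,-10,6] → ·
    (1,5)@(3, 11): e=[4,46,6] → █
    (3,5)@(7, 11): e=[36,22,-2] → ·
    (4,5)@(9, 11): e=[52,10,-6] → ·
  covered (7 px):
    · · · · · · · · · · · ·
    · · · · · · · · · · · ·
    · · · · · · · · · · · ·
    · · █ █ · · · · · · · ·
    · · █ █ █ · · · · · · ·
    · █ █ · · · · · · · · ·

Answer: [6,1,3]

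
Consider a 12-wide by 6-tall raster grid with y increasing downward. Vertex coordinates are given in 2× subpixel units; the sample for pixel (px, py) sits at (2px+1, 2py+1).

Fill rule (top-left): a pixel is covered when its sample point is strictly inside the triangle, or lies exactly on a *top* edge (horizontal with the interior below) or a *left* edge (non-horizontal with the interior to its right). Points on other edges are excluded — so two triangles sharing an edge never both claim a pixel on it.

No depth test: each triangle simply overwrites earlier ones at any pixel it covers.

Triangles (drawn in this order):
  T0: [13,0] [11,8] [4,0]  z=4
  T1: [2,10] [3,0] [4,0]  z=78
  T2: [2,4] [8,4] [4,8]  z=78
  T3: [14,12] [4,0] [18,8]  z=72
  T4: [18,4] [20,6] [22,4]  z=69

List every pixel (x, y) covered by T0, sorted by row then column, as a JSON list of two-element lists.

T0:
  2·area = 72
  edge (13, 0)→(11, 8): d=(-2,8) right/bottom  bias=-1
  edge (11, 8)→(4, 0): d=(-7,-8) top-left  bias=+0
  edge (4, 0)→(13, 0): d=(9,0) top-left  bias=+0
    (2,0)@(5, 1): e=[62,1,9] → █
    (3,0)@(7, 1): e=[46,17,9] → █
    (4,0)@(9, 1): e=[30,33,9] → █
    (5,0)@(11, 1): e=[14,49,9] → █
    (6,0)@(13, 1): e=[-2,65,9] → ·
    (2,1)@(5, 3): e=[58,-13,27] → ·
    (3,1)@(7, 3): e=[42,3,27] → █
    (6,1)@(13, 3): e=[-6,51,27] → ·
    (3,2)@(7, 5): e=[38,-11,45] → ·
    (4,2)@(9, 5): e=[22,5,45] → █
    (6,2)@(13, 5): e=[-10,37,45] → ·
    (4,3)@(9, 7): e=[18,-9,63] → ·
  covered (10 px):
    · · █ █ █ █ · · · · · ·
    · · · █ █ █ · · · · · ·
    · · · · █ █ · · · · · ·
    · · · · · █ · · · · · ·
    · · · · · · · · · · · ·
    · · · · · · · · · · · ·
T1:
  2·area = 10
  edge (2, 10)→(3, 0): d=(1,-10) top-left  bias=+0
  edge (3, 0)→(4, 0): d=(1,0) top-left  bias=+0
  edge (4, 0)→(2, 10): d=(-2,10) right/bottom  bias=-1
    (1,0)@(3, 1): e=[1,1,8] → █
    (2,0)@(5, 1): e=[21,1,-12] → ·
    (1,1)@(3, 3): e=[3,3,4] → █
    (2,1)@(5, 3): e=[23,3,-16] → ·
    (1,2)@(3, 5): e=[5,5,0] → ·  [on edge]
  covered (2 px):
    · █ · · · · · · · · · ·
    · █ · · · · · · · · · ·
    · · · · · · · · · · · ·
    · · · · · · · · · · · ·
    · · · · · · · · · · · ·
    · · · · · · · · · · · ·
T2:
  2·area = 24
  edge (2, 4)→(8, 4): d=(6,0) top-left  bias=+0
  edge (8, 4)→(4, 8): d=(-4,4) right/bottom  bias=-1
  edge (4, 8)→(2, 4): d=(-2,-4) top-left  bias=+0
    (5,0)@(11, 1): e=[-18,0,42] → ·  [on edge]
    (4,1)@(9, 3): e=[-6,0,30] → ·  [on edge]
    (1,2)@(3, 5): e=[6,16,2] → █
    (2,2)@(5, 5): e=[6,8,10] → █
    (3,2)@(7, 5): e=[6,0,18] → ·  [on edge]
    (1,3)@(3, 7): e=[18,8,-2] → ·
    (2,3)@(5, 7): e=[18,0,6] → ·  [on edge]
    (1,4)@(3, 9): e=[30,0,-6] → ·  [on edge]
    (0,5)@(1, 11): e=[42,0,-18] → ·  [on edge]
  covered (2 px):
    · · · · · · · · · · · ·
    · · · · · · · · · · · ·
    · █ █ · · · · · · · · ·
    · · · · · · · · · · · ·
    · · · · · · · · · · · ·
    · · · · · · · · · · · ·
T3:
  2·area = 88
  edge (14, 12)→(4, 0): d=(-10,-12) top-left  bias=+0
  edge (4, 0)→(18, 8): d=(14,8) right/bottom  bias=-1
  edge (18, 8)→(14, 12): d=(-4,4) right/bottom  bias=-1
    (2,0)@(5, 1): e=[2,6,80] → █
    (3,0)@(7, 1): e=[26,-10,72] → ·
    (2,1)@(5, 3): e=[-18,34,72] → ·
    (3,1)@(7, 3): e=[6,18,64] → █
    (4,1)@(9, 3): e=[30,2,56] → █
    (5,1)@(11, 3): e=[54,-14,48] → ·
    (11,1)@(23, 3): e=[198,-110,0] → ·  [on edge]
    (3,2)@(7, 5): e=[-14,46,56] → ·
    (4,2)@(9, 5): e=[10,30,48] → █
    (5,2)@(11, 5): e=[34,14,40] → █
    (6,2)@(13, 5): e=[58,-2,32] → ·
    (10,2)@(21, 5): e=[154,-66,0] → ·  [on edge]
    (9,3)@(19, 7): e=[110,-22,0] → ·  [on edge]
    (8,4)@(17, 9): e=[66,22,0] → ·  [on edge]
    (7,5)@(15, 11): e=[22,66,0] → ·  [on edge]
  covered (10 px):
    · · █ · · · · · · · · ·
    · · · █ █ · · · · · · ·
    · · · · █ █ · · · · · ·
    · · · · · █ █ █ · · · ·
    · · · · · · █ █ · · · ·
    · · · · · · · · · · · ·
T4:
  2·area = 8  (B↔C swapped to make it positive)
  edge (18, 4)→(22, 4): d=(4,0) top-left  bias=+0
  edge (22, 4)→(20, 6): d=(-2,2) right/bottom  bias=-1
  edge (20, 6)→(18, 4): d=(-2,-2) top-left  bias=+0
    (7,0)@(15, 1): e=[-12,20,0] → ·  [on edge]
    (8,1)@(17, 3): e=[-4,12,0] → ·  [on edge]
    (11,1)@(23, 3): e=[-4,0,12] → ·  [on edge]
    (9,2)@(19, 5): e=[4,4,0] → █  [on edge]
    (10,2)@(21, 5): e=[4,0,4] → ·  [on edge]
    (9,3)@(19, 7): e=[12,0,-4] → ·  [on edge]
    (10,3)@(21, 7): e=[12,-4,0] → ·  [on edge]
    (8,4)@(17, 9): e=[20,0,-12] → ·  [on edge]
    (11,4)@(23, 9): e=[20,-12,0] → ·  [on edge]
    (7,5)@(15, 11): e=[28,0,-20] → ·  [on edge]
  covered (1 px):
    · · · · · · · · · · · ·
    · · · · · · · · · · · ·
    · · · · · · · · · █ · ·
    · · · · · · · · · · · ·
    · · · · · · · · · · · ·
    · · · · · · · · · · · ·

Result: [[2,0],[3,0],[4,0],[5,0],[3,1],[4,1],[5,1],[4,2],[5,2],[5,3]]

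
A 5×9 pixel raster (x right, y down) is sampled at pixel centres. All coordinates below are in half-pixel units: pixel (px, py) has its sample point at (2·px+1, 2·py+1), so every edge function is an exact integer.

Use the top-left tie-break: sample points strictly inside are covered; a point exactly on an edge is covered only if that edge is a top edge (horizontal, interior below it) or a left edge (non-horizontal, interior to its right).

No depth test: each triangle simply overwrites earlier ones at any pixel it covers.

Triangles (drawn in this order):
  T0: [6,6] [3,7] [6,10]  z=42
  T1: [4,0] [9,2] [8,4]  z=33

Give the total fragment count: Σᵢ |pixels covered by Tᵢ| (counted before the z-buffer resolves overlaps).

T0:
  2·area = 12  (B↔C swapped to make it positive)
  edge (6, 6)→(6, 10): d=(0,4) right/bottom  bias=-1
  edge (6, 10)→(3, 7): d=(-3,-3) top-left  bias=+0
  edge (3, 7)→(6, 6): d=(3,-1) top-left  bias=+0
    (0,2)@(1, 5): e=[20,0,-8] → .  [on edge]
    (4,2)@(9, 5): e=[-12,24,0] → .  [on edge]
    (1,3)@(3, 7): e=[12,0,0] → X  [on edge]
    (2,3)@(5, 7): e=[4,6,2] → X
    (3,3)@(7, 7): e=[-4,12,4] → .
    (1,4)@(3, 9): e=[12,-6,6] → .
    (2,4)@(5, 9): e=[4,0,8] → X  [on edge]
    (3,4)@(7, 9): e=[-4,6,10] → .
    (2,5)@(5, 11): e=[4,-6,14] → .
    (3,5)@(7, 11): e=[-4,0,16] → .  [on edge]
    (4,6)@(9, 13): e=[-12,0,24] → .  [on edge]
  covered (3 px):
    . . . . .
    . . . . .
    . . . . .
    . X X . .
    . . X . .
    . . . . .
    . . . . .
    . . . . .
    . . . . .
T1:
  2·area = 12
  edge (4, 0)→(9, 2): d=(5,2) right/bottom  bias=-1
  edge (9, 2)→(8, 4): d=(-1,2) right/bottom  bias=-1
  edge (8, 4)→(4, 0): d=(-4,-4) top-left  bias=+0
    (2,0)@(5, 1): e=[3,9,0] → X  [on edge]
    (3,0)@(7, 1): e=[-1,5,8] → .
    (2,1)@(5, 3): e=[13,7,-8] → .
    (3,1)@(7, 3): e=[9,3,0] → X  [on edge]
    (4,1)@(9, 3): e=[5,-1,8] → .
    (3,2)@(7, 5): e=[19,1,-8] → .
    (4,2)@(9, 5): e=[15,-3,0] → .  [on edge]
  covered (2 px):
    . . X . .
    . . . X .
    . . . . .
    . . . . .
    . . . . .
    . . . . .
    . . . . .
    . . . . .
    . . . . .

Result: 5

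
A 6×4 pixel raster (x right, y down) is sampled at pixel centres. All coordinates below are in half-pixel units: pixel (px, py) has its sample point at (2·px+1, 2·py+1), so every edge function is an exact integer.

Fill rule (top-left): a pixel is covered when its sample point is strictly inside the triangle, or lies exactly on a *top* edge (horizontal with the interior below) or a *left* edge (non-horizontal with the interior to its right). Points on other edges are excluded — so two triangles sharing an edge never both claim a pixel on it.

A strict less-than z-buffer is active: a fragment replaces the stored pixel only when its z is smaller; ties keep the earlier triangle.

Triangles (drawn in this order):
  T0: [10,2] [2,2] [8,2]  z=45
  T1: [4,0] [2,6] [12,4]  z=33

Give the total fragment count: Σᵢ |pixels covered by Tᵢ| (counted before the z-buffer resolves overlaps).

T0:
  degenerate (2·area = 0) — covers nothing
T1:
  2·area = 56  (B↔C swapped to make it positive)
  edge (4, 0)→(12, 4): d=(8,4) right/bottom  bias=-1
  edge (12, 4)→(2, 6): d=(-10,2) right/bottom  bias=-1
  edge (2, 6)→(4, 0): d=(2,-6) top-left  bias=+0
    (2,0)@(5, 1): e=[4,44,8] → #
    (3,0)@(7, 1): e=[-4,40,20] → ·
    (1,1)@(3, 3): e=[28,28,0] → #  [on edge]
    (3,1)@(7, 3): e=[12,20,24] → #
    (4,1)@(9, 3): e=[4,16,36] → #
    (5,1)@(11, 3): e=[-4,12,48] → ·
    (1,2)@(3, 5): e=[44,8,4] → #
    (3,2)@(7, 5): e=[28,0,28] → ·  [on edge]
    (4,2)@(9, 5): e=[20,-4,40] → ·
    (1,3)@(3, 7): e=[60,-12,8] → ·
    (2,3)@(5, 7): e=[52,-16,20] → ·
  covered (7 px):
    · · # · · ·
    · # # # # ·
    · # # · · ·
    · · · · · ·

Final: 7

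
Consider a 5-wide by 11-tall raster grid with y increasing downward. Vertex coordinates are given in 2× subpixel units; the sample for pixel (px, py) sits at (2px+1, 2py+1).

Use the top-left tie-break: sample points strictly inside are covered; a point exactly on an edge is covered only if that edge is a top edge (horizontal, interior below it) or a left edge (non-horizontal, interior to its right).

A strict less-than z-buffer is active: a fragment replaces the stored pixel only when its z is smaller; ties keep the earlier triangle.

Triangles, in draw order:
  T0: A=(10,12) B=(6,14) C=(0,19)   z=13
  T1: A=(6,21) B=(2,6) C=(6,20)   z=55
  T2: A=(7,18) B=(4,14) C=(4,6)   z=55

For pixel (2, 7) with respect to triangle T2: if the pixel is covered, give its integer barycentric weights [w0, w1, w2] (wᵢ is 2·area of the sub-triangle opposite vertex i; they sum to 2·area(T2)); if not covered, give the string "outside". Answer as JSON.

T0:
  2·area = 8  (B↔C swapped to make it positive)
  edge (10, 12)→(0, 19): d=(-10,7) right/bottom  bias=-1
  edge (0, 19)→(6, 14): d=(6,-5) top-left  bias=+0
  edge (6, 14)→(10, 12): d=(4,-2) top-left  bias=+0
    (2,7)@(5, 15): e=[5,1,2] → #
    (3,7)@(7, 15): e=[-9,11,6] → ·
    (2,8)@(5, 17): e=[-15,13,10] → ·
  covered (1 px):
    · · · · ·
    · · · · ·
    · · · · ·
    · · · · ·
    · · · · ·
    · · · · ·
    · · · · ·
    · · # · ·
    · · · · ·
    · · · · ·
    · · · · ·
T1:
  2·area = 4
  edge (6, 21)→(2, 6): d=(-4,-15) top-left  bias=+0
  edge (2, 6)→(6, 20): d=(4,14) right/bottom  bias=-1
  edge (6, 20)→(6, 21): d=(0,1) right/bottom  bias=-1
    (2,8)@(5, 17): e=[1,2,1] → #
    (3,8)@(7, 17): e=[31,-26,-1] → ·
    (2,9)@(5, 19): e=[-7,10,1] → ·
  covered (1 px):
    · · · · ·
    · · · · ·
    · · · · ·
    · · · · ·
    · · · · ·
    · · · · ·
    · · · · ·
    · · · · ·
    · · # · ·
    · · · · ·
    · · · · ·
T2:
  2·area = 24
  edge (7, 18)→(4, 14): d=(-3,-4) top-left  bias=+0
  edge (4, 14)→(4, 6): d=(0,-8) top-left  bias=+0
  edge (4, 6)→(7, 18): d=(3,12) right/bottom  bias=-1
    (2,5)@(5, 11): e=[13,8,3] → #
    (3,5)@(7, 11): e=[21,24,-21] → ·
    (2,6)@(5, 13): e=[7,8,9] → #
    (3,6)@(7, 13): e=[15,24,-15] → ·
    (2,7)@(5, 15): e=[1,8,15] → #
    (3,7)@(7, 15): e=[9,24,-9] → ·
    (2,8)@(5, 17): e=[-5,8,21] → ·
  covered (3 px):
    · · · · ·
    · · · · ·
    · · · · ·
    · · · · ·
    · · · · ·
    · · # · ·
    · · # · ·
    · · # · ·
    · · · · ·
    · · · · ·
    · · · · ·

Result: [8,15,1]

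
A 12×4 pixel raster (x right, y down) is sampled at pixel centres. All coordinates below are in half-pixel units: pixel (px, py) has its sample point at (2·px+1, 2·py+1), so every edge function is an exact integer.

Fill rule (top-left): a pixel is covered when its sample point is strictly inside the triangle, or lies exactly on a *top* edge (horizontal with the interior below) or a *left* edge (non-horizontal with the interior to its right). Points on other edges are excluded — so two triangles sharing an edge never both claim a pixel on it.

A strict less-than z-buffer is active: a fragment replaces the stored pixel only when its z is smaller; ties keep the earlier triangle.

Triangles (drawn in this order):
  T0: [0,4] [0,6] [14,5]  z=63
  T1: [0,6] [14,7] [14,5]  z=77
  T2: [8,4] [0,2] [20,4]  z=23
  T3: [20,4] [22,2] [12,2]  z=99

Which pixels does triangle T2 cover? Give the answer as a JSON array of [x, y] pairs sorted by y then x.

T0:
  2·area = 28  (B↔C swapped to make it positive)
  edge (0, 4)→(14, 5): d=(14,1) right/bottom  bias=-1
  edge (14, 5)→(0, 6): d=(-14,1) right/bottom  bias=-1
  edge (0, 6)→(0, 4): d=(0,-2) top-left  bias=+0
    (0,2)@(1, 5): e=[13,13,2] → X
    (1,2)@(3, 5): e=[11,11,6] → X
    (2,2)@(5, 5): e=[9,9,10] → X
    (3,2)@(7, 5): e=[7,7,14] → X
    (4,2)@(9, 5): e=[5,5,18] → X
    (5,2)@(11, 5): e=[3,3,22] → X
    (6,2)@(13, 5): e=[1,1,26] → X
    (7,2)@(15, 5): e=[-1,-1,30] → .
    (0,3)@(1, 7): e=[41,-15,2] → .
    (1,3)@(3, 7): e=[39,-17,6] → .
    (2,3)@(5, 7): e=[37,-19,10] → .
    (3,3)@(7, 7): e=[35,-21,14] → .
  covered (7 px):
    . . . . . . . . . . . .
    . . . . . . . . . . . .
    X X X X X X X . . . . .
    . . . . . . . . . . . .
T1:
  2·area = 28  (B↔C swapped to make it positive)
  edge (0, 6)→(14, 5): d=(14,-1) top-left  bias=+0
  edge (14, 5)→(14, 7): d=(0,2) right/bottom  bias=-1
  edge (14, 7)→(0, 6): d=(-14,-1) top-left  bias=+0
  covered (0 px):
    . . . . . . . . . . . .
    . . . . . . . . . . . .
    . . . . . . . . . . . .
    . . . . . . . . . . . .
T2:
  2·area = 24
  edge (8, 4)→(0, 2): d=(-8,-2) top-left  bias=+0
  edge (0, 2)→(20, 4): d=(20,2) right/bottom  bias=-1
  edge (20, 4)→(8, 4): d=(-12,0) right/bottom  bias=-1
    (2,1)@(5, 3): e=[2,10,12] → X
    (3,1)@(7, 3): e=[6,6,12] → X
    (4,1)@(9, 3): e=[10,2,12] → X
    (5,1)@(11, 3): e=[14,-2,12] → .
    (2,2)@(5, 5): e=[-14,50,-12] → .
    (3,2)@(7, 5): e=[-10,46,-12] → .
    (4,2)@(9, 5): e=[-6,42,-12] → .
  covered (3 px):
    . . . . . . . . . . . .
    . . X X X . . . . . . .
    . . . . . . . . . . . .
    . . . . . . . . . . . .
T3:
  2·area = 20  (B↔C swapped to make it positive)
  edge (20, 4)→(12, 2): d=(-8,-2) top-left  bias=+0
  edge (12, 2)→(22, 2): d=(10,0) top-left  bias=+0
  edge (22, 2)→(20, 4): d=(-2,2) right/bottom  bias=-1
    (11,0)@(23, 1): e=[30,-10,0] → .  [on edge]
    (8,1)@(17, 3): e=[2,10,8] → X
    (9,1)@(19, 3): e=[6,10,4] → X
    (10,1)@(21, 3): e=[10,10,0] → .  [on edge]
    (8,2)@(17, 5): e=[-14,30,4] → .
    (9,2)@(19, 5): e=[-10,30,0] → .  [on edge]
    (8,3)@(17, 7): e=[-30,50,0] → .  [on edge]
  covered (2 px):
    . . . . . . . . . . . .
    . . . . . . . . X X . .
    . . . . . . . . . . . .
    . . . . . . . . . . . .

Result: [[2,1],[3,1],[4,1]]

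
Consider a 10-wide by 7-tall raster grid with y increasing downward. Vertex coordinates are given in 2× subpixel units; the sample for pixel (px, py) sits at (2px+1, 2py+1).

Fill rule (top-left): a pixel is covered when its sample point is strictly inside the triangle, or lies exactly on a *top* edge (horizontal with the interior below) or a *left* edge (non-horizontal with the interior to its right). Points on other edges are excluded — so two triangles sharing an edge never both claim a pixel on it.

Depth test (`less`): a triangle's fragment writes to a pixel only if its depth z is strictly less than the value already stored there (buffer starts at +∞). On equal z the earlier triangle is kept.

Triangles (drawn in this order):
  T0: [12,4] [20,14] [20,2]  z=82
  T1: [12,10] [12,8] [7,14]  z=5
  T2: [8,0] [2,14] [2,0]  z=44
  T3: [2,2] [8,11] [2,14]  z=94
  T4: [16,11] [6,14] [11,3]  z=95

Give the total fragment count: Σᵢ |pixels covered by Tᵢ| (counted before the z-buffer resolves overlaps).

T0:
  2·area = 96  (B↔C swapped to make it positive)
  edge (12, 4)→(20, 2): d=(8,-2) top-left  bias=+0
  edge (20, 2)→(20, 14): d=(0,12) right/bottom  bias=-1
  edge (20, 14)→(12, 4): d=(-8,-10) top-left  bias=+0
    (8,1)@(17, 3): e=[2,36,58] → #
    (9,1)@(19, 3): e=[6,12,78] → #
    (6,2)@(13, 5): e=[10,84,2] → #
    (7,2)@(15, 5): e=[14,60,22] → #
    (6,3)@(13, 7): e=[26,84,-14] → ·
    (7,3)@(15, 7): e=[30,60,6] → #
    (7,4)@(15, 9): e=[46,60,-10] → ·
    (8,4)@(17, 9): e=[50,36,10] → #
    (8,5)@(17, 11): e=[66,36,-6] → ·
    (9,5)@(19, 11): e=[70,12,14] → #
    (9,6)@(19, 13): e=[86,12,-2] → ·
  covered (12 px):
    · · · · · · · · · ·
    · · · · · · · · # #
    · · · · · · # # # #
    · · · · · · · # # #
    · · · · · · · · # #
    · · · · · · · · · #
    · · · · · · · · · ·
T1:
  2·area = 10  (B↔C swapped to make it positive)
  edge (12, 10)→(7, 14): d=(-5,4) right/bottom  bias=-1
  edge (7, 14)→(12, 8): d=(5,-6) top-left  bias=+0
  edge (12, 8)→(12, 10): d=(0,2) right/bottom  bias=-1
  covered (0 px):
    · · · · · · · · · ·
    · · · · · · · · · ·
    · · · · · · · · · ·
    · · · · · · · · · ·
    · · · · · · · · · ·
    · · · · · · · · · ·
    · · · · · · · · · ·
T2:
  2·area = 84
  edge (8, 0)→(2, 14): d=(-6,14) right/bottom  bias=-1
  edge (2, 14)→(2, 0): d=(0,-14) top-left  bias=+0
  edge (2, 0)→(8, 0): d=(6,0) top-left  bias=+0
    (1,0)@(3, 1): e=[64,14,6] → #
    (2,0)@(5, 1): e=[36,42,6] → #
    (3,0)@(7, 1): e=[8,70,6] → #
    (4,0)@(9, 1): e=[-20,98,6] → ·
    (1,1)@(3, 3): e=[52,14,18] → #
    (3,1)@(7, 3): e=[-4,70,18] → ·
    (1,2)@(3, 5): e=[40,14,30] → #
    (3,2)@(7, 5): e=[-16,70,30] → ·
    (1,3)@(3, 7): e=[28,14,42] → #
    (2,3)@(5, 7): e=[0,42,42] → ·  [on edge]
    (1,4)@(3, 9): e=[16,14,54] → #
    (2,4)@(5, 9): e=[-12,42,54] → ·
  covered (10 px):
    · # # # · · · · · ·
    · # # · · · · · · ·
    · # # · · · · · · ·
    · # · · · · · · · ·
    · # · · · · · · · ·
    · # · · · · · · · ·
    · · · · · · · · · ·
T3:
  2·area = 72
  edge (2, 2)→(8, 11): d=(6,9) right/bottom  bias=-1
  edge (8, 11)→(2, 14): d=(-6,3) right/bottom  bias=-1
  edge (2, 14)→(2, 2): d=(0,-12) top-left  bias=+0
    (1,2)@(3, 5): e=[9,51,12] → #
    (2,2)@(5, 5): e=[-9,45,36] → ·
    (1,3)@(3, 7): e=[21,39,12] → #
    (2,3)@(5, 7): e=[3,33,36] → #
    (3,3)@(7, 7): e=[-15,27,60] → ·
    (1,4)@(3, 9): e=[33,27,12] → #
    (3,4)@(7, 9): e=[-3,15,60] → ·
    (1,5)@(3, 11): e=[45,15,12] → #
    (3,5)@(7, 11): e=[9,3,60] → #
    (4,5)@(9, 11): e=[-9,-3,84] → ·
    (1,6)@(3, 13): e=[57,3,12] → #
    (2,6)@(5, 13): e=[39,-3,36] → ·
  covered (9 px):
    · · · · · · · · · ·
    · · · · · · · · · ·
    · # · · · · · · · ·
    · # # · · · · · · ·
    · # # · · · · · · ·
    · # # # · · · · · ·
    · # · · · · · · · ·
T4:
  2·area = 95
  edge (16, 11)→(6, 14): d=(-10,3) right/bottom  bias=-1
  edge (6, 14)→(11, 3): d=(5,-11) top-left  bias=+0
  edge (11, 3)→(16, 11): d=(5,8) right/bottom  bias=-1
    (5,1)@(11, 3): e=[95,0,0] → ·  [on edge]
    (5,2)@(11, 5): e=[75,10,10] → #
    (6,2)@(13, 5): e=[69,32,-6] → ·
    (5,3)@(11, 7): e=[55,20,20] → #
    (6,3)@(13, 7): e=[49,42,4] → #
    (7,3)@(15, 7): e=[43,64,-12] → ·
    (4,4)@(9, 9): e=[41,8,46] → #
    (7,4)@(15, 9): e=[23,74,-2] → ·
    (4,5)@(9, 11): e=[21,18,56] → #
    (7,5)@(15, 11): e=[3,84,8] → #
    (8,5)@(17, 11): e=[-3,106,-8] → ·
    (3,6)@(7, 13): e=[7,6,82] → #
  covered (12 px):
    · · · · · · · · · ·
    · · · · · · · · · ·
    · · · · · # · · · ·
    · · · · · # # · · ·
    · · · · # # # · · ·
    · · · · # # # # · ·
    · · · # # · · · · ·

Answer: 43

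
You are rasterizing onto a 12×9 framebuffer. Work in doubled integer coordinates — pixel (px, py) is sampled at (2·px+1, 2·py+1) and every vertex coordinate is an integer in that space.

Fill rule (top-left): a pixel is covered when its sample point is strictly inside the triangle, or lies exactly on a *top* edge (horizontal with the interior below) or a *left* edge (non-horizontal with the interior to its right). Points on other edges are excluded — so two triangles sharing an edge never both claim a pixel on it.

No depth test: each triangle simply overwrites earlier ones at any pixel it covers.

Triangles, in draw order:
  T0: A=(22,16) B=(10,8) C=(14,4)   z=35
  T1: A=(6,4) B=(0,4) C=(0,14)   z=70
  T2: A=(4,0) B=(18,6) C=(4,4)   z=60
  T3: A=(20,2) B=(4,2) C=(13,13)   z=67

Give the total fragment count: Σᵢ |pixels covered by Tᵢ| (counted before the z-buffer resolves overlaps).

T0:
  2·area = 80
  edge (22, 16)→(10, 8): d=(-12,-8) top-left  bias=+0
  edge (10, 8)→(14, 4): d=(4,-4) top-left  bias=+0
  edge (14, 4)→(22, 16): d=(8,12) right/bottom  bias=-1
    (8,0)@(17, 1): e=[140,0,-60] → .  [on edge]
    (7,1)@(15, 3): e=[100,0,-20] → .  [on edge]
    (6,2)@(13, 5): e=[60,0,20] → X  [on edge]
    (7,2)@(15, 5): e=[76,8,-4] → .
    (5,3)@(11, 7): e=[20,0,60] → X  [on edge]
    (7,3)@(15, 7): e=[52,16,12] → X
    (8,3)@(17, 7): e=[68,24,-12] → .
    (4,4)@(9, 9): e=[-20,0,100] → .  [on edge]
    (5,4)@(11, 9): e=[-4,8,76] → .
    (6,4)@(13, 9): e=[12,16,52] → X
    (8,4)@(17, 9): e=[44,32,4] → X
    (9,4)@(19, 9): e=[60,40,-20] → .
    (3,5)@(7, 11): e=[-60,0,140] → .  [on edge]
    (2,6)@(5, 13): e=[-100,0,180] → .  [on edge]
    (1,7)@(3, 15): e=[-140,0,220] → .  [on edge]
    (0,8)@(1, 17): e=[-180,0,260] → .  [on edge]
  covered (11 px):
    . . . . . . . . . . . .
    . . . . . . . . . . . .
    . . . . . . X . . . . .
    . . . . . X X X . . . .
    . . . . . . X X X . . .
    . . . . . . . X X . . .
    . . . . . . . . . X . .
    . . . . . . . . . . X .
    . . . . . . . . . . . .
T1:
  2·area = 60  (B↔C swapped to make it positive)
  edge (6, 4)→(0, 14): d=(-6,10) right/bottom  bias=-1
  edge (0, 14)→(0, 4): d=(0,-10) top-left  bias=+0
  edge (0, 4)→(6, 4): d=(6,0) top-left  bias=+0
    (0,2)@(1, 5): e=[44,10,6] → X
    (1,2)@(3, 5): e=[24,30,6] → X
    (2,2)@(5, 5): e=[4,50,6] → X
    (3,2)@(7, 5): e=[-16,70,6] → .
    (0,3)@(1, 7): e=[32,10,18] → X
    (2,3)@(5, 7): e=[-8,50,18] → .
    (0,4)@(1, 9): e=[20,10,30] → X
    (1,4)@(3, 9): e=[0,30,30] → .  [on edge]
    (0,5)@(1, 11): e=[8,10,42] → X
    (1,5)@(3, 11): e=[-12,30,42] → .
    (0,6)@(1, 13): e=[-4,10,54] → .
  covered (7 px):
    . . . . . . . . . . . .
    . . . . . . . . . . . .
    X X X . . . . . . . . .
    X X . . . . . . . . . .
    X . . . . . . . . . . .
    X . . . . . . . . . . .
    . . . . . . . . . . . .
    . . . . . . . . . . . .
    . . . . . . . . . . . .
T2:
  2·area = 56
  edge (4, 0)→(18, 6): d=(14,6) right/bottom  bias=-1
  edge (18, 6)→(4, 4): d=(-14,-2) top-left  bias=+0
  edge (4, 4)→(4, 0): d=(0,-4) top-left  bias=+0
    (2,0)@(5, 1): e=[8,44,4] → X
    (3,0)@(7, 1): e=[-4,48,12] → .
    (2,1)@(5, 3): e=[36,16,4] → X
    (3,1)@(7, 3): e=[24,20,12] → X
    (4,1)@(9, 3): e=[12,24,20] → X
    (5,1)@(11, 3): e=[0,28,28] → .  [on edge]
    (2,2)@(5, 5): e=[64,-12,4] → .
    (3,2)@(7, 5): e=[52,-8,12] → .
    (4,2)@(9, 5): e=[40,-4,20] → .
    (5,2)@(11, 5): e=[28,0,28] → X  [on edge]
    (6,2)@(13, 5): e=[16,4,36] → X
    (7,2)@(15, 5): e=[4,8,44] → X
  covered (7 px):
    . . X . . . . . . . . .
    . . X X X . . . . . . .
    . . . . . X X X . . . .
    . . . . . . . . . . . .
    . . . . . . . . . . . .
    . . . . . . . . . . . .
    . . . . . . . . . . . .
    . . . . . . . . . . . .
    . . . . . . . . . . . .
T3:
  2·area = 176  (B↔C swapped to make it positive)
  edge (20, 2)→(13, 13): d=(-7,11) right/bottom  bias=-1
  edge (13, 13)→(4, 2): d=(-9,-11) top-left  bias=+0
  edge (4, 2)→(20, 2): d=(16,0) top-left  bias=+0
    (2,1)@(5, 3): e=[158,2,16] → X
    (3,1)@(7, 3): e=[136,24,16] → X
    (4,1)@(9, 3): e=[114,46,16] → X
    (5,1)@(11, 3): e=[92,68,16] → X
    (6,1)@(13, 3): e=[70,90,16] → X
    (7,1)@(15, 3): e=[48,112,16] → X
    (8,1)@(17, 3): e=[26,134,16] → X
    (9,1)@(19, 3): e=[4,156,16] → X
    (10,1)@(21, 3): e=[-18,178,16] → .
    (2,2)@(5, 5): e=[144,-16,48] → .
    (3,2)@(7, 5): e=[122,6,48] → X
    (9,2)@(19, 5): e=[-10,138,48] → .
    (6,6)@(13, 13): e=[0,0,176] → .  [on edge]
  covered (22 px):
    . . . . . . . . . . . .
    . . X X X X X X X X . .
    . . . X X X X X X . . .
    . . . . X X X X . . . .
    . . . . . X X X . . . .
    . . . . . . X . . . . .
    . . . . . . . . . . . .
    . . . . . . . . . . . .
    . . . . . . . . . . . .

Result: 47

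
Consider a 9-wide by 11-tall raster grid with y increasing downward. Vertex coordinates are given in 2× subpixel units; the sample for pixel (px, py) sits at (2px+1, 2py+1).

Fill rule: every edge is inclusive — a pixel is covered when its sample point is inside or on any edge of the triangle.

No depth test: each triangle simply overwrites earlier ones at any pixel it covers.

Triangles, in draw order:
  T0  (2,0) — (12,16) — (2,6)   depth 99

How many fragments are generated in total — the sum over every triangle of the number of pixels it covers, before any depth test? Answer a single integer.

T0:
  2·area = 60
  edge (2, 0)→(12, 16): d=(10,16) inclusive
  edge (12, 16)→(2, 6): d=(-10,-10) inclusive
  edge (2, 6)→(2, 0): d=(0,-6) inclusive
    (1,1)@(3, 3): e=[14,40,6] → X
    (2,1)@(5, 3): e=[-18,60,18] → .
    (0,2)@(1, 5): e=[66,0,-6] → .  [on edge]
    (1,2)@(3, 5): e=[34,20,6] → X
    (2,2)@(5, 5): e=[2,40,18] → X
    (3,2)@(7, 5): e=[-30,60,30] → .
    (1,3)@(3, 7): e=[54,0,6] → X  [on edge]
    (3,3)@(7, 7): e=[-10,40,30] → .
    (1,4)@(3, 9): e=[74,-20,6] → .
    (2,4)@(5, 9): e=[42,0,18] → X  [on edge]
    (3,4)@(7, 9): e=[10,20,30] → X
    (4,4)@(9, 9): e=[-22,40,42] → .
    (3,5)@(7, 11): e=[30,0,30] → X  [on edge]
    (4,6)@(9, 13): e=[18,0,42] → X  [on edge]
    (5,7)@(11, 15): e=[6,0,54] → X  [on edge]
    (6,8)@(13, 17): e=[-6,0,66] → .  [on edge]
    (7,9)@(15, 19): e=[-18,0,78] → .  [on edge]
    (8,10)@(17, 21): e=[-30,0,90] → .  [on edge]
  covered (10 px):
    . . . . . . . . .
    . X . . . . . . .
    . X X . . . . . .
    . X X . . . . . .
    . . X X . . . . .
    . . . X . . . . .
    . . . . X . . . .
    . . . . . X . . .
    . . . . . . . . .
    . . . . . . . . .
    . . . . . . . . .

Answer: 10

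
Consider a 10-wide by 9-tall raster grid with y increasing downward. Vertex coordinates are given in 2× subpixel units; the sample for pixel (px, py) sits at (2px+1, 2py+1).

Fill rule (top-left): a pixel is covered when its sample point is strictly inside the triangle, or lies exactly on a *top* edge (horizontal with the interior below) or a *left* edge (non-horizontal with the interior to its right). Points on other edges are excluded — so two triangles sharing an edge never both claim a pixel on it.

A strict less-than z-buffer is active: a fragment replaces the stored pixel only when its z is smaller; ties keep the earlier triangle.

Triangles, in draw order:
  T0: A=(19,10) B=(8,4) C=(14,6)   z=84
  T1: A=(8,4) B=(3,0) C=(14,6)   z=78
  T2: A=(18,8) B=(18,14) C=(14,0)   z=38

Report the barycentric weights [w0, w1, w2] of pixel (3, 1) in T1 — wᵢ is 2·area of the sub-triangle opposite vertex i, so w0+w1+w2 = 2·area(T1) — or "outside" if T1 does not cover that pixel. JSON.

T0:
  2·area = 14
  edge (19, 10)→(8, 4): d=(-11,-6) top-left  bias=+0
  edge (8, 4)→(14, 6): d=(6,2) right/bottom  bias=-1
  edge (14, 6)→(19, 10): d=(5,4) right/bottom  bias=-1
    (2,1)@(5, 3): e=[-7,0,21] → .  [on edge]
    (5,2)@(11, 5): e=[7,0,7] → .  [on edge]
    (7,3)@(15, 7): e=[9,4,1] → X
    (8,3)@(17, 7): e=[21,0,-7] → .  [on edge]
    (7,4)@(15, 9): e=[-13,16,11] → .
  covered (1 px):
    . . . . . . . . . .
    . . . . . . . . . .
    . . . . . . . . . .
    . . . . . . . X . .
    . . . . . . . . . .
    . . . . . . . . . .
    . . . . . . . . . .
    . . . . . . . . . .
    . . . . . . . . . .
T1:
  2·area = 14
  edge (8, 4)→(3, 0): d=(-5,-4) top-left  bias=+0
  edge (3, 0)→(14, 6): d=(11,6) right/bottom  bias=-1
  edge (14, 6)→(8, 4): d=(-6,-2) top-left  bias=+0
    (2,1)@(5, 3): e=[-7,21,0] → .  [on edge]
    (3,1)@(7, 3): e=[1,9,4] → X
    (4,1)@(9, 3): e=[9,-3,8] → .
    (3,2)@(7, 5): e=[-9,31,-8] → .
    (5,2)@(11, 5): e=[7,7,0] → X  [on edge]
    (6,2)@(13, 5): e=[15,-5,4] → .
    (5,3)@(11, 7): e=[-3,29,-12] → .
    (8,3)@(17, 7): e=[21,-7,0] → .  [on edge]
  covered (2 px):
    . . . . . . . . . .
    . . . X . . . . . .
    . . . . . X . . . .
    . . . . . . . . . .
    . . . . . . . . . .
    . . . . . . . . . .
    . . . . . . . . . .
    . . . . . . . . . .
    . . . . . . . . . .
T2:
  2·area = 24
  edge (18, 8)→(18, 14): d=(0,6) right/bottom  bias=-1
  edge (18, 14)→(14, 0): d=(-4,-14) top-left  bias=+0
  edge (14, 0)→(18, 8): d=(4,8) right/bottom  bias=-1
    (7,1)@(15, 3): e=[18,2,4] → X
    (8,1)@(17, 3): e=[6,30,-12] → .
    (7,2)@(15, 5): e=[18,-6,12] → .
    (8,3)@(17, 7): e=[6,14,4] → X
    (9,3)@(19, 7): e=[-6,42,-12] → .
    (8,4)@(17, 9): e=[6,6,12] → X
    (9,4)@(19, 9): e=[-6,34,-4] → .
    (8,5)@(17, 11): e=[6,-2,20] → .
  covered (3 px):
    . . . . . . . . . .
    . . . . . . . X . .
    . . . . . . . . . .
    . . . . . . . . X .
    . . . . . . . . X .
    . . . . . . . . . .
    . . . . . . . . . .
    . . . . . . . . . .
    . . . . . . . . . .

Result: [9,4,1]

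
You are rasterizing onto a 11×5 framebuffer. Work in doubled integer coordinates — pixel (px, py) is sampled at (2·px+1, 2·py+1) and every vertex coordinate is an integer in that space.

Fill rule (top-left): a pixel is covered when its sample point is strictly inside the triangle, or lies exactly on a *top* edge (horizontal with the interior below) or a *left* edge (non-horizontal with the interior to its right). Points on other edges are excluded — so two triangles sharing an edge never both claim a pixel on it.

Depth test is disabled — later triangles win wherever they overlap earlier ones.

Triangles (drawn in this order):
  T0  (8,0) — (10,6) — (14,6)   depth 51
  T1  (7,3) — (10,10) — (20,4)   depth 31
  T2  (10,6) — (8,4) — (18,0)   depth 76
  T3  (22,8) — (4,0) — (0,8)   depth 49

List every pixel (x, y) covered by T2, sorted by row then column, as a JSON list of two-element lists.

T0:
  2·area = 24  (B↔C swapped to make it positive)
  edge (8, 0)→(14, 6): d=(6,6) right/bottom  bias=-1
  edge (14, 6)→(10, 6): d=(-4,0) right/bottom  bias=-1
  edge (10, 6)→(8, 0): d=(-2,-6) top-left  bias=+0
    (4,0)@(9, 1): e=[0,20,4] → .  [on edge]
    (4,1)@(9, 3): e=[12,12,0] → X  [on edge]
    (5,1)@(11, 3): e=[0,12,12] → .  [on edge]
    (4,2)@(9, 5): e=[24,4,-4] → .
    (5,2)@(11, 5): e=[12,4,8] → X
    (6,2)@(13, 5): e=[0,4,20] → .  [on edge]
    (5,3)@(11, 7): e=[24,-4,4] → .
    (7,3)@(15, 7): e=[0,-4,28] → .  [on edge]
    (5,4)@(11, 9): e=[36,-12,0] → .  [on edge]
    (8,4)@(17, 9): e=[0,-12,36] → .  [on edge]
  covered (2 px):
    . . . . . . . . . . .
    . . . . X . . . . . .
    . . . . . X . . . . .
    . . . . . . . . . . .
    . . . . . . . . . . .
T1:
  2·area = 88  (B↔C swapped to make it positive)
  edge (7, 3)→(20, 4): d=(13,1) right/bottom  bias=-1
  edge (20, 4)→(10, 10): d=(-10,6) right/bottom  bias=-1
  edge (10, 10)→(7, 3): d=(-3,-7) top-left  bias=+0
    (3,1)@(7, 3): e=[0,88,0] → .  [on edge]
    (4,2)@(9, 5): e=[24,56,8] → X
    (5,2)@(11, 5): e=[22,44,22] → X
    (6,2)@(13, 5): e=[20,32,36] → X
    (7,2)@(15, 5): e=[18,20,50] → X
    (8,2)@(17, 5): e=[16,8,64] → X
    (9,2)@(19, 5): e=[14,-4,78] → .
    (4,3)@(9, 7): e=[50,36,2] → X
    (7,3)@(15, 7): e=[44,0,44] → .  [on edge]
    (8,3)@(17, 7): e=[42,-12,58] → .
    (4,4)@(9, 9): e=[76,16,-4] → .
    (5,4)@(11, 9): e=[74,4,10] → X
  covered (9 px):
    . . . . . . . . . . .
    . . . . . . . . . . .
    . . . . X X X X X . .
    . . . . X X X . . . .
    . . . . . X . . . . .
T2:
  2·area = 28
  edge (10, 6)→(8, 4): d=(-2,-2) top-left  bias=+0
  edge (8, 4)→(18, 0): d=(10,-4) top-left  bias=+0
  edge (18, 0)→(10, 6): d=(-8,6) right/bottom  bias=-1
    (2,0)@(5, 1): e=[0,-42,70] → .  [on edge]
    (3,1)@(7, 3): e=[0,-14,42] → .  [on edge]
    (5,1)@(11, 3): e=[8,2,18] → X
    (6,1)@(13, 3): e=[12,10,6] → X
    (7,1)@(15, 3): e=[16,18,-6] → .
    (4,2)@(9, 5): e=[0,14,14] → X  [on edge]
    (6,2)@(13, 5): e=[8,30,-10] → .
    (4,3)@(9, 7): e=[-4,34,-2] → .
    (5,3)@(11, 7): e=[0,42,-14] → .  [on edge]
    (6,4)@(13, 9): e=[0,70,-42] → .  [on edge]
  covered (4 px):
    . . . . . . . . . . .
    . . . . . X X . . . .
    . . . . X X . . . . .
    . . . . . . . . . . .
    . . . . . . . . . . .
T3:
  2·area = 176  (B↔C swapped to make it positive)
  edge (22, 8)→(0, 8): d=(-22,0) right/bottom  bias=-1
  edge (0, 8)→(4, 0): d=(4,-8) top-left  bias=+0
  edge (4, 0)→(22, 8): d=(18,8) right/bottom  bias=-1
    (2,0)@(5, 1): e=[154,12,10] → X
    (3,0)@(7, 1): e=[154,28,-6] → .
    (1,1)@(3, 3): e=[110,4,62] → X
    (3,1)@(7, 3): e=[110,36,30] → X
    (4,1)@(9, 3): e=[110,52,14] → X
    (5,1)@(11, 3): e=[110,68,-2] → .
    (1,2)@(3, 5): e=[66,12,98] → X
    (5,2)@(11, 5): e=[66,76,34] → X
    (6,2)@(13, 5): e=[66,92,18] → X
    (7,2)@(15, 5): e=[66,108,2] → X
    (8,2)@(17, 5): e=[66,124,-14] → .
    (0,3)@(1, 7): e=[22,4,150] → X
  covered (22 px):
    . . X . . . . . . . .
    . X X X X . . . . . .
    . X X X X X X X . . .
    X X X X X X X X X X .
    . . . . . . . . . . .

Answer: [[5,1],[6,1],[4,2],[5,2]]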